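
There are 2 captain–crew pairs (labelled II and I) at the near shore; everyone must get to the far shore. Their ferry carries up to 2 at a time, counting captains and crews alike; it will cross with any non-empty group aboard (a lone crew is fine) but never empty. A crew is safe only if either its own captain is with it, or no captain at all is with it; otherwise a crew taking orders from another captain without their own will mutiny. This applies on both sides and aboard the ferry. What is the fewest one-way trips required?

5

Counting alone: each trip to the far shore takes at most 2 across and each return brings at least 1 back, so after t trips out (and t−1 returns) at most 2t − (t−1) of the 4 are across; that first reaches 4 at t = 3, so at least 5 crossings are needed.
The plan below uses exactly 5 crossings, so it is optimal:
1. captain II and crew II cross → the far shore.
2. captain II crosses ← the near shore.
3. captain I and captain II cross → the far shore.
4. captain I crosses ← the near shore.
5. captain I and crew I cross → the far shore.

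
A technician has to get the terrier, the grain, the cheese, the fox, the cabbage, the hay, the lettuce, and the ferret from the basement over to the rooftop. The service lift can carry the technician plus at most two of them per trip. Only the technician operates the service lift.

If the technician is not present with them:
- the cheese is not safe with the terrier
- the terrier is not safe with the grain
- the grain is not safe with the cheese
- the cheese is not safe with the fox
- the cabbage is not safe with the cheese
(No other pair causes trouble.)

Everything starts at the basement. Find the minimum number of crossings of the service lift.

Counting alone: the technician can take at most 2 across per trip to the rooftop, so moving all 8 needs at least 4 loaded trips out, with a return between consecutive ones — at least 7 crossings.
The safety rule pushes this higher. Following every safe sequence of crossings, the most of the 8 that can be at the rooftop as the service lift arrives there on crossings 7, 9, 11 is 5, 6, 7 respectively — never all 8.
So no plan with fewer than 13 crossings exists, and this one achieves 13:
1. Technician goes to the rooftop with the cheese and the terrier.  [the basement: the cabbage, the ferret, the fox, the grain, the hay, the lettuce | the rooftop: the cheese, the terrier]
2. Technician goes back to the basement with the terrier.  [the basement: the cabbage, the ferret, the fox, the grain, the hay, the lettuce, the terrier | the rooftop: the cheese]
3. Technician goes to the rooftop with the fox and the terrier.  [the basement: the cabbage, the ferret, the grain, the hay, the lettuce | the rooftop: the cheese, the fox, the terrier]
4. Technician goes back to the basement with the cheese.  [the basement: the cabbage, the cheese, the ferret, the grain, the hay, the lettuce | the rooftop: the fox, the terrier]
5. Technician goes to the rooftop with the cabbage and the grain.  [the basement: the cheese, the ferret, the hay, the lettuce | the rooftop: the cabbage, the fox, the grain, the terrier]
6. Technician goes back to the basement with the terrier.  [the basement: the cheese, the ferret, the hay, the lettuce, the terrier | the rooftop: the cabbage, the fox, the grain]
7. Technician goes to the rooftop with the hay and the terrier.  [the basement: the cheese, the ferret, the lettuce | the rooftop: the cabbage, the fox, the grain, the hay, the terrier]
8. Technician goes back to the basement with the terrier.  [the basement: the cheese, the ferret, the lettuce, the terrier | the rooftop: the cabbage, the fox, the grain, the hay]
9. Technician goes to the rooftop with the lettuce and the terrier.  [the basement: the cheese, the ferret | the rooftop: the cabbage, the fox, the grain, the hay, the lettuce, the terrier]
10. Technician goes back to the basement with the terrier.  [the basement: the cheese, the ferret, the terrier | the rooftop: the cabbage, the fox, the grain, the hay, the lettuce]
11. Technician goes to the rooftop with the ferret and the terrier.  [the basement: the cheese | the rooftop: the cabbage, the ferret, the fox, the grain, the hay, the lettuce, the terrier]
12. Technician goes back to the basement with the terrier.  [the basement: the cheese, the terrier | the rooftop: the cabbage, the ferret, the fox, the grain, the hay, the lettuce]
13. Technician goes to the rooftop with the cheese and the terrier.  [the basement: — | the rooftop: the cabbage, the cheese, the ferret, the fox, the grain, the hay, the lettuce, the terrier]

13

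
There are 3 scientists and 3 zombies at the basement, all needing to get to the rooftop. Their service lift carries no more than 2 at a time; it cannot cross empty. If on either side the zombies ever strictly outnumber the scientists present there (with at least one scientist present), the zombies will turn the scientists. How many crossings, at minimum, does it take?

11

Counting alone: each trip to the rooftop takes at most 2 across and each return brings at least 1 back, so after t trips out (and t−1 returns) at most 2t − (t−1) of the 6 are across; that first reaches 6 at t = 5, so at least 9 crossings are needed.
The safety rule pushes this higher. Following every safe sequence of crossings, the most of the 6 that can be at the rooftop as the service lift arrives there on crossing 9 is 5 — never all 6.
So no plan with fewer than 11 crossings exists, and this one achieves 11:
1. 2 zombies → the rooftop.  (the basement: 3S 1Z; the rooftop: 0S 2Z)
2. 1 zombie ← the basement.  (the basement: 3S 2Z; the rooftop: 0S 1Z)
3. 2 zombies → the rooftop.  (the basement: 3S 0Z; the rooftop: 0S 3Z)
4. 1 zombie ← the basement.  (the basement: 3S 1Z; the rooftop: 0S 2Z)
5. 2 scientists → the rooftop.  (the basement: 1S 1Z; the rooftop: 2S 2Z)
6. 1 scientist and 1 zombie ← the basement.  (the basement: 2S 2Z; the rooftop: 1S 1Z)
7. 2 scientists → the rooftop.  (the basement: 0S 2Z; the rooftop: 3S 1Z)
8. 1 zombie ← the basement.  (the basement: 0S 3Z; the rooftop: 3S 0Z)
9. 2 zombies → the rooftop.  (the basement: 0S 1Z; the rooftop: 3S 2Z)
10. 1 zombie ← the basement.  (the basement: 0S 2Z; the rooftop: 3S 1Z)
11. 2 zombies → the rooftop.  (the basement: 0S 0Z; the rooftop: 3S 3Z)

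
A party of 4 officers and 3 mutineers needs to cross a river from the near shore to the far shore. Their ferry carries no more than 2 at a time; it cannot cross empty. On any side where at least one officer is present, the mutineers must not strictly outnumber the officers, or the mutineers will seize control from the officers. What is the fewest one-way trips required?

Counting alone: each trip to the far shore takes at most 2 across and each return brings at least 1 back, so after t trips out (and t−1 returns) at most 2t − (t−1) of the 7 are across; that first reaches 7 at t = 6, so at least 11 crossings are needed.
The plan below uses exactly 11 crossings, so it is optimal:
1. 2 mutineers → the far shore.  (the near shore: 4O 1M; the far shore: 0O 2M)
2. 1 mutineer ← the near shore.  (the near shore: 4O 2M; the far shore: 0O 1M)
3. 2 mutineers → the far shore.  (the near shore: 4O 0M; the far shore: 0O 3M)
4. 1 mutineer ← the near shore.  (the near shore: 4O 1M; the far shore: 0O 2M)
5. 2 officers → the far shore.  (the near shore: 2O 1M; the far shore: 2O 2M)
6. 1 mutineer ← the near shore.  (the near shore: 2O 2M; the far shore: 2O 1M)
7. 1 officer and 1 mutineer → the far shore.  (the near shore: 1O 1M; the far shore: 3O 2M)
8. 1 officer ← the near shore.  (the near shore: 2O 1M; the far shore: 2O 2M)
9. 1 officer and 1 mutineer → the far shore.  (the near shore: 1O 0M; the far shore: 3O 3M)
10. 1 mutineer ← the near shore.  (the near shore: 1O 1M; the far shore: 3O 2M)
11. 1 officer and 1 mutineer → the far shore.  (the near shore: 0O 0M; the far shore: 4O 3M)

11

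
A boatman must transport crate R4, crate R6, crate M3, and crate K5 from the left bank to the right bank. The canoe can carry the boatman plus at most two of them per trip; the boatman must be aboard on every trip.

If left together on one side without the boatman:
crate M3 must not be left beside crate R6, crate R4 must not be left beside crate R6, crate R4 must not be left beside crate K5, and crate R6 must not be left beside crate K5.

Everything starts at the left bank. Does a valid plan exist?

1. Boatman goes to the right bank with crate R4 and crate R6.  [the left bank: crate K5, crate M3 | the right bank: crate R4, crate R6]
2. Boatman goes back to the left bank with crate R4.  [the left bank: crate K5, crate M3, crate R4 | the right bank: crate R6]
3. Boatman goes to the right bank with crate M3 and crate R4.  [the left bank: crate K5 | the right bank: crate M3, crate R4, crate R6]
4. Boatman goes back to the left bank with crate R6.  [the left bank: crate K5, crate R6 | the right bank: crate M3, crate R4]
5. Boatman goes to the right bank with crate K5 and crate R6.  [the left bank: — | the right bank: crate K5, crate M3, crate R4, crate R6]

Yes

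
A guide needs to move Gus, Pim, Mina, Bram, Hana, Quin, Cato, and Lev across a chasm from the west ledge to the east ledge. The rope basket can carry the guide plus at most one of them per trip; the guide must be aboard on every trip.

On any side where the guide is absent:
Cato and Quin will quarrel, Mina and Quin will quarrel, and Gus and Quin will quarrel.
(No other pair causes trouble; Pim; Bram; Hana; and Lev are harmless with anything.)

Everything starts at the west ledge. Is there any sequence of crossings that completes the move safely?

No

Following every safe sequence of crossings from the start, the most of the 8 that can be at the east ledge as the rope basket arrives there on crossings 1, 3, 5, 7, 9, 11 is 1, 2, 3, 4, 5, 6 respectively; the best ever achieved is 6 of 8.
From crossing 13 on, no configuration arises that was not already reachable earlier: only 144 distinct safe configurations (who is on which side, and where the rope basket is) can ever be reached, none of them has everyone across, and every continuation just revisits them. So no valid plan exists.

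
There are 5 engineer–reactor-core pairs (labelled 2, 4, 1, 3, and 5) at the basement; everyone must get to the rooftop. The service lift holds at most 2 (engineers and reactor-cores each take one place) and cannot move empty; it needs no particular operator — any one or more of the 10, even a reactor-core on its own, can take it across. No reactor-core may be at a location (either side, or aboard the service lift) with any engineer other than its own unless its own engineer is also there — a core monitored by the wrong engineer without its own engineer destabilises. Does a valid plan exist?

Following every safe sequence of crossings from the start, the most of the 10 that can be at the rooftop as the service lift arrives there on crossings 1, 3, 5, 7 is 2, 3, 4, 5 respectively; the best ever achieved is 5 of 10.
From crossing 9 on, no configuration arises that was not already reachable earlier: only 82 distinct safe configurations (who is on which side, and where the service lift is) can ever be reached, none of them has everyone across, and every continuation just revisits them. So no valid plan exists.

No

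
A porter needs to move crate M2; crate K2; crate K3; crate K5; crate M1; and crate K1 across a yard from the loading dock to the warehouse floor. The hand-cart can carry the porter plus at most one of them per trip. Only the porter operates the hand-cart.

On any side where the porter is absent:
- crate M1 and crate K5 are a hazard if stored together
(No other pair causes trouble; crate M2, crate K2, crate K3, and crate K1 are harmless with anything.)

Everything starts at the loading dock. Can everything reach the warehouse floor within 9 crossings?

Counting alone: the porter can take at most 1 across per trip to the warehouse floor, so moving all 6 needs at least 6 loaded trips out, with a return between consecutive ones — at least 11 crossings.
Since 9 < 11, 9 crossings cannot be enough. (The shortest complete plan in fact takes 11:)
1. Porter goes to the warehouse floor with crate K5.
2. Porter goes back to the loading dock alone.
3. Porter goes to the warehouse floor with crate M2.
4. Porter goes back to the loading dock alone.
5. Porter goes to the warehouse floor with crate K2.
6. Porter goes back to the loading dock alone.
7. Porter goes to the warehouse floor with crate K3.
8. Porter goes back to the loading dock alone.
9. Porter goes to the warehouse floor with crate K1.
10. Porter goes back to the loading dock alone.
11. Porter goes to the warehouse floor with crate M1.

No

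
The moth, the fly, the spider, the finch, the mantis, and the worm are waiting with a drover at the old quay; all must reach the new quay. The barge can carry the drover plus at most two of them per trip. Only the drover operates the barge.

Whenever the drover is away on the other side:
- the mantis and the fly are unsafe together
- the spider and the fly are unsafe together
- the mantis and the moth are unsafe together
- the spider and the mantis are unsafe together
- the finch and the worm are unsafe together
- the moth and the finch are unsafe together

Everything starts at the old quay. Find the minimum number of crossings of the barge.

Whatever the first load, the items left behind include a forbidden pair without the drover. No opening move is safe, so no plan exists.

impossible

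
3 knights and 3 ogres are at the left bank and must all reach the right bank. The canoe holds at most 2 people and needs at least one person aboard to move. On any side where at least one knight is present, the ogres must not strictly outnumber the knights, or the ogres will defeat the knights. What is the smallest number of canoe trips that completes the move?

11

Counting alone: each trip to the right bank takes at most 2 across and each return brings at least 1 back, so after t trips out (and t−1 returns) at most 2t − (t−1) of the 6 are across; that first reaches 6 at t = 5, so at least 9 crossings are needed.
The safety rule pushes this higher. Following every safe sequence of crossings, the most of the 6 that can be at the right bank as the canoe arrives there on crossing 9 is 5 — never all 6.
So no plan with fewer than 11 crossings exists, and this one achieves 11:
1. 2 ogres → the right bank.  (the left bank: 3K 1O; the right bank: 0K 2O)
2. 1 ogre ← the left bank.  (the left bank: 3K 2O; the right bank: 0K 1O)
3. 2 ogres → the right bank.  (the left bank: 3K 0O; the right bank: 0K 3O)
4. 1 ogre ← the left bank.  (the left bank: 3K 1O; the right bank: 0K 2O)
5. 2 knights → the right bank.  (the left bank: 1K 1O; the right bank: 2K 2O)
6. 1 knight and 1 ogre ← the left bank.  (the left bank: 2K 2O; the right bank: 1K 1O)
7. 2 knights → the right bank.  (the left bank: 0K 2O; the right bank: 3K 1O)
8. 1 ogre ← the left bank.  (the left bank: 0K 3O; the right bank: 3K 0O)
9. 2 ogres → the right bank.  (the left bank: 0K 1O; the right bank: 3K 2O)
10. 1 ogre ← the left bank.  (the left bank: 0K 2O; the right bank: 3K 1O)
11. 2 ogres → the right bank.  (the left bank: 0K 0O; the right bank: 3K 3O)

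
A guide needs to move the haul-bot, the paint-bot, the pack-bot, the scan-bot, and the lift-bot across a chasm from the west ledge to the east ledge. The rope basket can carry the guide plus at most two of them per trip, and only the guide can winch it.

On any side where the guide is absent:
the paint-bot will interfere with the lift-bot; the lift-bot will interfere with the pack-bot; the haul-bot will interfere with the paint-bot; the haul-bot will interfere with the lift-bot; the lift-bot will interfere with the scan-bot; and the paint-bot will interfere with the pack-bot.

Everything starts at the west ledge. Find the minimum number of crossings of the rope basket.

7

Counting alone: the guide can take at most 2 across per trip to the east ledge, so moving all 5 needs at least 3 loaded trips out, with a return between consecutive ones — at least 5 crossings.
The safety rule pushes this higher. Following every safe sequence of crossings, the most of the 5 that can be at the east ledge as the rope basket arrives there on crossing 5 is 4 — never all 5.
So no plan with fewer than 7 crossings exists, and this one achieves 7:
1. Guide goes to the east ledge with the lift-bot and the paint-bot.
2. Guide goes back to the west ledge with the paint-bot.
3. Guide goes to the east ledge with the haul-bot and the pack-bot.
4. Guide goes back to the west ledge with the lift-bot.
5. Guide goes to the east ledge with the paint-bot and the scan-bot.
6. Guide goes back to the west ledge with the paint-bot.
7. Guide goes to the east ledge with the lift-bot and the paint-bot.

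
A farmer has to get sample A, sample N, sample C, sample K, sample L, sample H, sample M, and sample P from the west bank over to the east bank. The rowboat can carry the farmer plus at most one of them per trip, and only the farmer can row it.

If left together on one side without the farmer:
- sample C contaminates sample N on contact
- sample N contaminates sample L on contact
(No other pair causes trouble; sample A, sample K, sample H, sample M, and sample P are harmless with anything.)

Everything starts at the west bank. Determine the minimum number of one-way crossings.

Counting alone: the farmer can take at most 1 across per trip to the east bank, so moving all 8 needs at least 8 loaded trips out, with a return between consecutive ones — at least 15 crossings.
The safety rule pushes this higher. Following every safe sequence of crossings, the most of the 8 that can be at the east bank as the rowboat arrives there on crossing 15 is 7 — never all 8.
So no plan with fewer than 17 crossings exists, and this one achieves 17:
1. Farmer goes to the east bank with sample N.
2. Farmer goes back to the west bank alone.
3. Farmer goes to the east bank with sample A.
4. Farmer goes back to the west bank alone.
5. Farmer goes to the east bank with sample C.
6. Farmer goes back to the west bank with sample N.
7. Farmer goes to the east bank with sample L.
8. Farmer goes back to the west bank alone.
9. Farmer goes to the east bank with sample K.
10. Farmer goes back to the west bank alone.
11. Farmer goes to the east bank with sample H.
12. Farmer goes back to the west bank alone.
13. Farmer goes to the east bank with sample M.
14. Farmer goes back to the west bank alone.
15. Farmer goes to the east bank with sample P.
16. Farmer goes back to the west bank alone.
17. Farmer goes to the east bank with sample N.

17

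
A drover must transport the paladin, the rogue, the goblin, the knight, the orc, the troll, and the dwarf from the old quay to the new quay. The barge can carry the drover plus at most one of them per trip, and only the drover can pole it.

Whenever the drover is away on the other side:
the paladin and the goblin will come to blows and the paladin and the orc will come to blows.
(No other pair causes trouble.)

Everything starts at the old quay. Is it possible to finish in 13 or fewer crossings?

No

Counting alone: the drover can take at most 1 across per trip to the new quay, so moving all 7 needs at least 7 loaded trips out, with a return between consecutive ones — at least 13 crossings.
The safety rule pushes this higher. Following every safe sequence of crossings, the most of the 7 that can be at the new quay as the barge arrives there on crossing 13 is 6 — never all 7.
So the move cannot be finished within 13 crossings. (The shortest complete plan takes 15:)
1. Drover goes to the new quay with the paladin.  [the old quay: the dwarf, the goblin, the knight, the orc, the rogue, the troll | the new quay: the paladin]
2. Drover goes back to the old quay alone.  [the old quay: the dwarf, the goblin, the knight, the orc, the rogue, the troll | the new quay: the paladin]
3. Drover goes to the new quay with the rogue.  [the old quay: the dwarf, the goblin, the knight, the orc, the troll | the new quay: the paladin, the rogue]
4. Drover goes back to the old quay alone.  [the old quay: the dwarf, the goblin, the knight, the orc, the troll | the new quay: the paladin, the rogue]
5. Drover goes to the new quay with the goblin.  [the old quay: the dwarf, the knight, the orc, the troll | the new quay: the goblin, the paladin, the rogue]
6. Drover goes back to the old quay with the paladin.  [the old quay: the dwarf, the knight, the orc, the paladin, the troll | the new quay: the goblin, the rogue]
7. Drover goes to the new quay with the orc.  [the old quay: the dwarf, the knight, the paladin, the troll | the new quay: the goblin, the orc, the rogue]
8. Drover goes back to the old quay alone.  [the old quay: the dwarf, the knight, the paladin, the troll | the new quay: the goblin, the orc, the rogue]
9. Drover goes to the new quay with the knight.  [the old quay: the dwarf, the paladin, the troll | the new quay: the goblin, the knight, the orc, the rogue]
10. Drover goes back to the old quay alone.  [the old quay: the dwarf, the paladin, the troll | the new quay: the goblin, the knight, the orc, the rogue]
11. Drover goes to the new quay with the troll.  [the old quay: the dwarf, the paladin | the new quay: the goblin, the knight, the orc, the rogue, the troll]
12. Drover goes back to the old quay alone.  [the old quay: the dwarf, the paladin | the new quay: the goblin, the knight, the orc, the rogue, the troll]
13. Drover goes to the new quay with the dwarf.  [the old quay: the paladin | the new quay: the dwarf, the goblin, the knight, the orc, the rogue, the troll]
14. Drover goes back to the old quay alone.  [the old quay: the paladin | the new quay: the dwarf, the goblin, the knight, the orc, the rogue, the troll]
15. Drover goes to the new quay with the paladin.  [the old quay: — | the new quay: the dwarf, the goblin, the knight, the orc, the paladin, the rogue, the troll]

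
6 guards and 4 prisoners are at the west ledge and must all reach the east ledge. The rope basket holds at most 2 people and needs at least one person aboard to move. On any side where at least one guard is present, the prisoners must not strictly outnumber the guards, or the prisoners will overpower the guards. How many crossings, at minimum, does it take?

Counting alone: each trip to the east ledge takes at most 2 across and each return brings at least 1 back, so after t trips out (and t−1 returns) at most 2t − (t−1) of the 10 are across; that first reaches 10 at t = 9, so at least 17 crossings are needed.
The plan below uses exactly 17 crossings, so it is optimal:
1. 2 prisoners → the east ledge.  (the west ledge: 6G 2P; the east ledge: 0G 2P)
2. 1 prisoner ← the west ledge.  (the west ledge: 6G 3P; the east ledge: 0G 1P)
3. 2 prisoners → the east ledge.  (the west ledge: 6G 1P; the east ledge: 0G 3P)
4. 1 prisoner ← the west ledge.  (the west ledge: 6G 2P; the east ledge: 0G 2P)
5. 2 guards → the east ledge.  (the west ledge: 4G 2P; the east ledge: 2G 2P)
6. 1 prisoner ← the west ledge.  (the west ledge: 4G 3P; the east ledge: 2G 1P)
7. 1 guard and 1 prisoner → the east ledge.  (the west ledge: 3G 2P; the east ledge: 3G 2P)
8. 1 prisoner ← the west ledge.  (the west ledge: 3G 3P; the east ledge: 3G 1P)
9. 2 prisoners → the east ledge.  (the west ledge: 3G 1P; the east ledge: 3G 3P)
10. 1 prisoner ← the west ledge.  (the west ledge: 3G 2P; the east ledge: 3G 2P)
11. 1 guard and 1 prisoner → the east ledge.  (the west ledge: 2G 1P; the east ledge: 4G 3P)
12. 1 prisoner ← the west ledge.  (the west ledge: 2G 2P; the east ledge: 4G 2P)
13. 2 prisoners → the east ledge.  (the west ledge: 2G 0P; the east ledge: 4G 4P)
14. 1 prisoner ← the west ledge.  (the west ledge: 2G 1P; the east ledge: 4G 3P)
15. 1 guard and 1 prisoner → the east ledge.  (the west ledge: 1G 0P; the east ledge: 5G 4P)
16. 1 prisoner ← the west ledge.  (the west ledge: 1G 1P; the east ledge: 5G 3P)
17. 1 guard and 1 prisoner → the east ledge.  (the west ledge: 0G 0P; the east ledge: 6G 4P)

17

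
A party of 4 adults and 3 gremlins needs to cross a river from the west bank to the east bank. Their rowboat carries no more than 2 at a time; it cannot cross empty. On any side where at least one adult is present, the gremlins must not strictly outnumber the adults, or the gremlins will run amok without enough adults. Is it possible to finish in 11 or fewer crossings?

Yes

Yes — this plan uses 11 crossings (≤ 11):
1. 2 gremlins → the east bank.  (the west bank: 4A 1G; the east bank: 0A 2G)
2. 1 gremlin ← the west bank.  (the west bank: 4A 2G; the east bank: 0A 1G)
3. 2 gremlins → the east bank.  (the west bank: 4A 0G; the east bank: 0A 3G)
4. 1 gremlin ← the west bank.  (the west bank: 4A 1G; the east bank: 0A 2G)
5. 2 adults → the east bank.  (the west bank: 2A 1G; the east bank: 2A 2G)
6. 1 gremlin ← the west bank.  (the west bank: 2A 2G; the east bank: 2A 1G)
7. 1 adult and 1 gremlin → the east bank.  (the west bank: 1A 1G; the east bank: 3A 2G)
8. 1 adult ← the west bank.  (the west bank: 2A 1G; the east bank: 2A 2G)
9. 1 adult and 1 gremlin → the east bank.  (the west bank: 1A 0G; the east bank: 3A 3G)
10. 1 gremlin ← the west bank.  (the west bank: 1A 1G; the east bank: 3A 2G)
11. 1 adult and 1 gremlin → the east bank.  (the west bank: 0A 0G; the east bank: 4A 3G)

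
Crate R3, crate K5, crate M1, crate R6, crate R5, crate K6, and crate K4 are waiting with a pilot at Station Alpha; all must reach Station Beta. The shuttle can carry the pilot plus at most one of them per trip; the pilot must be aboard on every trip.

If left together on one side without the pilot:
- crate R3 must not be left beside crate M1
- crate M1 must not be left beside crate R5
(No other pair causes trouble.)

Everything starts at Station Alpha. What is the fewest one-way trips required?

Counting alone: the pilot can take at most 1 across per trip to Station Beta, so moving all 7 needs at least 7 loaded trips out, with a return between consecutive ones — at least 13 crossings.
The safety rule pushes this higher. Following every safe sequence of crossings, the most of the 7 that can be at Station Beta as the shuttle arrives there on crossing 13 is 6 — never all 7.
So no plan with fewer than 15 crossings exists, and this one achieves 15:
1. Pilot goes to Station Beta with crate M1.  [Station Alpha: crate K4, crate K5, crate K6, crate R3, crate R5, crate R6 | Station Beta: crate M1]
2. Pilot goes back to Station Alpha alone.  [Station Alpha: crate K4, crate K5, crate K6, crate R3, crate R5, crate R6 | Station Beta: crate M1]
3. Pilot goes to Station Beta with crate R3.  [Station Alpha: crate K4, crate K5, crate K6, crate R5, crate R6 | Station Beta: crate M1, crate R3]
4. Pilot goes back to Station Alpha with crate M1.  [Station Alpha: crate K4, crate K5, crate K6, crate M1, crate R5, crate R6 | Station Beta: crate R3]
5. Pilot goes to Station Beta with crate R5.  [Station Alpha: crate K4, crate K5, crate K6, crate M1, crate R6 | Station Beta: crate R3, crate R5]
6. Pilot goes back to Station Alpha alone.  [Station Alpha: crate K4, crate K5, crate K6, crate M1, crate R6 | Station Beta: crate R3, crate R5]
7. Pilot goes to Station Beta with crate K5.  [Station Alpha: crate K4, crate K6, crate M1, crate R6 | Station Beta: crate K5, crate R3, crate R5]
8. Pilot goes back to Station Alpha alone.  [Station Alpha: crate K4, crate K6, crate M1, crate R6 | Station Beta: crate K5, crate R3, crate R5]
9. Pilot goes to Station Beta with crate R6.  [Station Alpha: crate K4, crate K6, crate M1 | Station Beta: crate K5, crate R3, crate R5, crate R6]
10. Pilot goes back to Station Alpha alone.  [Station Alpha: crate K4, crate K6, crate M1 | Station Beta: crate K5, crate R3, crate R5, crate R6]
11. Pilot goes to Station Beta with crate K6.  [Station Alpha: crate K4, crate M1 | Station Beta: crate K5, crate K6, crate R3, crate R5, crate R6]
12. Pilot goes back to Station Alpha alone.  [Station Alpha: crate K4, crate M1 | Station Beta: crate K5, crate K6, crate R3, crate R5, crate R6]
13. Pilot goes to Station Beta with crate K4.  [Station Alpha: crate M1 | Station Beta: crate K4, crate K5, crate K6, crate R3, crate R5, crate R6]
14. Pilot goes back to Station Alpha alone.  [Station Alpha: crate M1 | Station Beta: crate K4, crate K5, crate K6, crate R3, crate R5, crate R6]
15. Pilot goes to Station Beta with crate M1.  [Station Alpha: — | Station Beta: crate K4, crate K5, crate K6, crate M1, crate R3, crate R5, crate R6]

15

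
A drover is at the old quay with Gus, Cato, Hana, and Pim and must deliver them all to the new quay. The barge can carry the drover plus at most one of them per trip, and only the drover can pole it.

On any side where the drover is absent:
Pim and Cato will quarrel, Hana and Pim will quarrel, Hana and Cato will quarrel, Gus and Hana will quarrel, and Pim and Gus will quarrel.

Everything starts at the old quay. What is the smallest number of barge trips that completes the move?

impossible

Whatever the first load, the items left behind include a forbidden pair without the drover. No opening move is safe, so no plan exists.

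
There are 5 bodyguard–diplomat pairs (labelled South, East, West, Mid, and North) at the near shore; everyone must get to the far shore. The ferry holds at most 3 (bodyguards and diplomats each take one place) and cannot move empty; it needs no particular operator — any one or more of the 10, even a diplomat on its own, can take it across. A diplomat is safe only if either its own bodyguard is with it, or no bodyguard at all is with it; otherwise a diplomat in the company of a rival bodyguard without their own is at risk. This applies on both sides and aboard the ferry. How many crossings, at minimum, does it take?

Counting alone: each trip to the far shore takes at most 3 across and each return brings at least 1 back, so after t trips out (and t−1 returns) at most 3t − (t−1) of the 10 are across; that first reaches 10 at t = 5, so at least 9 crossings are needed.
The safety rule pushes this higher. Following every safe sequence of crossings, the most of the 10 that can be at the far shore as the ferry arrives there on crossing 9 is 9 — never all 10.
So no plan with fewer than 11 crossings exists, and this one achieves 11:
1. bodyguard South and diplomat South cross → the far shore.
2. bodyguard South crosses ← the near shore.
3. diplomat East, diplomat Mid, and diplomat West cross → the far shore.
4. diplomat South crosses ← the near shore.
5. bodyguard East, bodyguard Mid, and bodyguard West cross → the far shore.
6. bodyguard East and diplomat East cross ← the near shore.
7. bodyguard East, bodyguard North, and bodyguard South cross → the far shore.
8. diplomat West crosses ← the near shore.
9. diplomat East and diplomat South cross → the far shore.
10. diplomat South crosses ← the near shore.
11. diplomat North, diplomat South, and diplomat West cross → the far shore.

11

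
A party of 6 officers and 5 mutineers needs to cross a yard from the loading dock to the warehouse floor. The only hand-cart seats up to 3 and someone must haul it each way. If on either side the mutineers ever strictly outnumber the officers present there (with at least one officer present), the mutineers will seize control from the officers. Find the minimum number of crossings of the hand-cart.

Counting alone: each trip to the warehouse floor takes at most 3 across and each return brings at least 1 back, so after t trips out (and t−1 returns) at most 3t − (t−1) of the 11 are across; that first reaches 11 at t = 5, so at least 9 crossings are needed.
The plan below uses exactly 9 crossings, so it is optimal:
1. 3 mutineers → the warehouse floor.  (the loading dock: 6O 2M; the warehouse floor: 0O 3M)
2. 1 mutineer ← the loading dock.  (the loading dock: 6O 3M; the warehouse floor: 0O 2M)
3. 3 officers → the warehouse floor.  (the loading dock: 3O 3M; the warehouse floor: 3O 2M)
4. 1 officer ← the loading dock.  (the loading dock: 4O 3M; the warehouse floor: 2O 2M)
5. 2 officers and 1 mutineer → the warehouse floor.  (the loading dock: 2O 2M; the warehouse floor: 4O 3M)
6. 1 officer ← the loading dock.  (the loading dock: 3O 2M; the warehouse floor: 3O 3M)
7. 2 officers and 1 mutineer → the warehouse floor.  (the loading dock: 1O 1M; the warehouse floor: 5O 4M)
8. 1 officer ← the loading dock.  (the loading dock: 2O 1M; the warehouse floor: 4O 4M)
9. 2 officers and 1 mutineer → the warehouse floor.  (the loading dock: 0O 0M; the warehouse floor: 6O 5M)

9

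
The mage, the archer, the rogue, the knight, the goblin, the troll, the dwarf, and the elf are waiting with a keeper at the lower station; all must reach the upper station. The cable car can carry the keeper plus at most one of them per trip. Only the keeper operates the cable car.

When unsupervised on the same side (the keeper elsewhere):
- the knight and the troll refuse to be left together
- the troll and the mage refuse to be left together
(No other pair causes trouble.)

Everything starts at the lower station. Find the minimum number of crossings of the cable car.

Counting alone: the keeper can take at most 1 across per trip to the upper station, so moving all 8 needs at least 8 loaded trips out, with a return between consecutive ones — at least 15 crossings.
The safety rule pushes this higher. Following every safe sequence of crossings, the most of the 8 that can be at the upper station as the cable car arrives there on crossing 15 is 7 — never all 8.
So no plan with fewer than 17 crossings exists, and this one achieves 17:
1. Keeper goes to the upper station with the troll.  [the lower station: the archer, the dwarf, the elf, the goblin, the knight, the mage, the rogue | the upper station: the troll]
2. Keeper goes back to the lower station alone.  [the lower station: the archer, the dwarf, the elf, the goblin, the knight, the mage, the rogue | the upper station: the troll]
3. Keeper goes to the upper station with the mage.  [the lower station: the archer, the dwarf, the elf, the goblin, the knight, the rogue | the upper station: the mage, the troll]
4. Keeper goes back to the lower station with the troll.  [the lower station: the archer, the dwarf, the elf, the goblin, the knight, the rogue, the troll | the upper station: the mage]
5. Keeper goes to the upper station with the knight.  [the lower station: the archer, the dwarf, the elf, the goblin, the rogue, the troll | the upper station: the knight, the mage]
6. Keeper goes back to the lower station alone.  [the lower station: the archer, the dwarf, the elf, the goblin, the rogue, the troll | the upper station: the knight, the mage]
7. Keeper goes to the upper station with the archer.  [the lower station: the dwarf, the elf, the goblin, the rogue, the troll | the upper station: the archer, the knight, the mage]
8. Keeper goes back to the lower station alone.  [the lower station: the dwarf, the elf, the goblin, the rogue, the troll | the upper station: the archer, the knight, the mage]
9. Keeper goes to the upper station with the rogue.  [the lower station: the dwarf, the elf, the goblin, the troll | the upper station: the archer, the knight, the mage, the rogue]
10. Keeper goes back to the lower station alone.  [the lower station: the dwarf, the elf, the goblin, the troll | the upper station: the archer, the knight, the mage, the rogue]
11. Keeper goes to the upper station with the goblin.  [the lower station: the dwarf, the elf, the troll | the upper station: the archer, the goblin, the knight, the mage, the rogue]
12. Keeper goes back to the lower station alone.  [the lower station: the dwarf, the elf, the troll | the upper station: the archer, the goblin, the knight, the mage, the rogue]
13. Keeper goes to the upper station with the dwarf.  [the lower station: the elf, the troll | the upper station: the archer, the dwarf, the goblin, the knight, the mage, the rogue]
14. Keeper goes back to the lower station alone.  [the lower station: the elf, the troll | the upper station: the archer, the dwarf, the goblin, the knight, the mage, the rogue]
15. Keeper goes to the upper station with the elf.  [the lower station: the troll | the upper station: the archer, the dwarf, the elf, the goblin, the knight, the mage, the rogue]
16. Keeper goes back to the lower station alone.  [the lower station: the troll | the upper station: the archer, the dwarf, the elf, the goblin, the knight, the mage, the rogue]
17. Keeper goes to the upper station with the troll.  [the lower station: — | the upper station: the archer, the dwarf, the elf, the goblin, the knight, the mage, the rogue, the troll]

17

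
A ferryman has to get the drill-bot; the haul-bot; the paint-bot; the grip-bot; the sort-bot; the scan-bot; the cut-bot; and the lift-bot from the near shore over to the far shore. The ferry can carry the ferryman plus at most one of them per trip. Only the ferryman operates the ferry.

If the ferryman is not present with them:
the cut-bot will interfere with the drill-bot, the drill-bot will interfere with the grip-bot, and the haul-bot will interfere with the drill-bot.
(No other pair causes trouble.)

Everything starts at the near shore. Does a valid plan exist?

No

Following every safe sequence of crossings from the start, the most of the 8 that can be at the far shore as the ferry arrives there on crossings 1, 3, 5, 7, 9, 11 is 1, 2, 3, 4, 5, 6 respectively; the best ever achieved is 6 of 8.
From crossing 13 on, no configuration arises that was not already reachable earlier: only 144 distinct safe configurations (who is on which side, and where the ferry is) can ever be reached, none of them has everyone across, and every continuation just revisits them. So no valid plan exists.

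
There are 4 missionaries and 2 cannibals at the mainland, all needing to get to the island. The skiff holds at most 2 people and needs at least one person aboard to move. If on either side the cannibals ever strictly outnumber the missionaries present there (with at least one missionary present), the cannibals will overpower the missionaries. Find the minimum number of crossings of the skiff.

9

Counting alone: each trip to the island takes at most 2 across and each return brings at least 1 back, so after t trips out (and t−1 returns) at most 2t − (t−1) of the 6 are across; that first reaches 6 at t = 5, so at least 9 crossings are needed.
The plan below uses exactly 9 crossings, so it is optimal:
1. 2 cannibals → the island.  (the mainland: 4M 0C; the island: 0M 2C)
2. 1 cannibal ← the mainland.  (the mainland: 4M 1C; the island: 0M 1C)
3. 2 missionaries → the island.  (the mainland: 2M 1C; the island: 2M 1C)
4. 1 cannibal ← the mainland.  (the mainland: 2M 2C; the island: 2M 0C)
5. 2 cannibals → the island.  (the mainland: 2M 0C; the island: 2M 2C)
6. 1 cannibal ← the mainland.  (the mainland: 2M 1C; the island: 2M 1C)
7. 1 missionary and 1 cannibal → the island.  (the mainland: 1M 0C; the island: 3M 2C)
8. 1 cannibal ← the mainland.  (the mainland: 1M 1C; the island: 3M 1C)
9. 1 missionary and 1 cannibal → the island.  (the mainland: 0M 0C; the island: 4M 2C)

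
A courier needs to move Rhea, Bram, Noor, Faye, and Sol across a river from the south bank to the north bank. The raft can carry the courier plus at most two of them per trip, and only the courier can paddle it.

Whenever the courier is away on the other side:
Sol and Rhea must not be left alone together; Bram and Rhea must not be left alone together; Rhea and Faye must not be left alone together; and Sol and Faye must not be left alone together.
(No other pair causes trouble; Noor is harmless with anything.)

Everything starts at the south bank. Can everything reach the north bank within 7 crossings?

Yes

Yes — this plan uses 7 crossings (≤ 7):
1. Courier goes to the north bank with Faye and Rhea.  [the south bank: Bram, Noor, Sol | the north bank: Faye, Rhea]
2. Courier goes back to the south bank with Rhea.  [the south bank: Bram, Noor, Rhea, Sol | the north bank: Faye]
3. Courier goes to the north bank with Bram and Rhea.  [the south bank: Noor, Sol | the north bank: Bram, Faye, Rhea]
4. Courier goes back to the south bank with Rhea.  [the south bank: Noor, Rhea, Sol | the north bank: Bram, Faye]
5. Courier goes to the north bank with Noor and Rhea.  [the south bank: Sol | the north bank: Bram, Faye, Noor, Rhea]
6. Courier goes back to the south bank with Rhea.  [the south bank: Rhea, Sol | the north bank: Bram, Faye, Noor]
7. Courier goes to the north bank with Rhea and Sol.  [the south bank: — | the north bank: Bram, Faye, Noor, Rhea, Sol]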